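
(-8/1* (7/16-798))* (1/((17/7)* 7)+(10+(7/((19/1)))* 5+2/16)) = 396548075/5168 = 76731.44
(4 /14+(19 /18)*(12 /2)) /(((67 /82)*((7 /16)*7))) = 182368 /68943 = 2.65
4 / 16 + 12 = 49 / 4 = 12.25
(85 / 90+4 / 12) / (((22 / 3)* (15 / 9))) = 23 / 220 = 0.10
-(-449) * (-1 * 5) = -2245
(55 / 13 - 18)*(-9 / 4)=1611 / 52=30.98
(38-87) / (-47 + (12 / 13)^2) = 1.06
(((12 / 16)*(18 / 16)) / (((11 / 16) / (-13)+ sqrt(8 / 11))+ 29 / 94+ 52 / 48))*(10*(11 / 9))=130643839755 / 10081545299 - 17740213920*sqrt(22) / 10081545299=4.71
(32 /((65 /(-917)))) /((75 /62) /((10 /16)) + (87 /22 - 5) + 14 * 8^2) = -20012608 /39759135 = -0.50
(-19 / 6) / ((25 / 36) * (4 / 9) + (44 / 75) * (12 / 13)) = -166725 / 44762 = -3.72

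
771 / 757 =1.02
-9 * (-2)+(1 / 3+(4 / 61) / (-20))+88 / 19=399188 / 17385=22.96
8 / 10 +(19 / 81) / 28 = 9167 / 11340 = 0.81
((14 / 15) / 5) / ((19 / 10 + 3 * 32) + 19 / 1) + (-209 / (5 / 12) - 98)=-1501994 / 2505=-599.60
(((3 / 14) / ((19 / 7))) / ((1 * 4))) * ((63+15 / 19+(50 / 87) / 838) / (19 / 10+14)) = 220907555 / 2789820996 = 0.08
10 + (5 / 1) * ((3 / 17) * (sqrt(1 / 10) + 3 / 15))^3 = 297 * sqrt(10) / 491300 + 144527 / 14450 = 10.00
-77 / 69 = -1.12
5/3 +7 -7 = 5/3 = 1.67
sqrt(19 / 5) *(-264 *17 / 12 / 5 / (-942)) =0.15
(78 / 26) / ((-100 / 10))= -3 / 10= -0.30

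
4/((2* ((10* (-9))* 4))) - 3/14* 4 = -1087/1260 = -0.86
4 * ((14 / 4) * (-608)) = -8512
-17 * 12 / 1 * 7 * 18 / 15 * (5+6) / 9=-10472 / 5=-2094.40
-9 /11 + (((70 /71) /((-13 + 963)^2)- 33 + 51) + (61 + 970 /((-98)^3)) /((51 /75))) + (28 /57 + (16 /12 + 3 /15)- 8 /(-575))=2119047574921907173 /19454249989828500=108.92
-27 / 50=-0.54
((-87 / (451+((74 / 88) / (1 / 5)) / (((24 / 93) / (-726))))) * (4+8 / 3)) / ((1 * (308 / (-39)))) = -6960 / 1078231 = -0.01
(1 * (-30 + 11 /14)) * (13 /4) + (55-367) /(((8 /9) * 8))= -3887 /28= -138.82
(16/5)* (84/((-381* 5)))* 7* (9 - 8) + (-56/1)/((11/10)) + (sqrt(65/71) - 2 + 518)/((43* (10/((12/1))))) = -1309576/34925 + 6* sqrt(4615)/15265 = -37.47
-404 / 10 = -40.40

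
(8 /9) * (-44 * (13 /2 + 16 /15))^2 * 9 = 199520288 /225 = 886756.84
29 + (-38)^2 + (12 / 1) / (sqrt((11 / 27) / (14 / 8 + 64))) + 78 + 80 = 18 * sqrt(8679) / 11 + 1631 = 1783.45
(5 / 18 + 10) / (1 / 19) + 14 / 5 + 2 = 18007 / 90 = 200.08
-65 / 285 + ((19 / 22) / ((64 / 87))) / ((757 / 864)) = 2110963 / 1898556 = 1.11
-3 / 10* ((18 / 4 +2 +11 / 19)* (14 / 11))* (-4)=11298 / 1045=10.81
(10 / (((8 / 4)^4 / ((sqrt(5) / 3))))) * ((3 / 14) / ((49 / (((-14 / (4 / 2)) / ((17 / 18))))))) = -45 * sqrt(5) / 6664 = -0.02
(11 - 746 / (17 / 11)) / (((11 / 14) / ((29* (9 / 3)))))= -887922 / 17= -52230.71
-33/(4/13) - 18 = -501/4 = -125.25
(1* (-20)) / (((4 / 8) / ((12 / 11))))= -480 / 11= -43.64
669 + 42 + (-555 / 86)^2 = 752.65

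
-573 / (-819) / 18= 191 / 4914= 0.04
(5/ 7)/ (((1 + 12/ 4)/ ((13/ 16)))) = 65/ 448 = 0.15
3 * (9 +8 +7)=72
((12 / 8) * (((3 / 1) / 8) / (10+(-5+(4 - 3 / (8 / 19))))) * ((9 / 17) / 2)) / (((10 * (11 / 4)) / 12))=162 / 4675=0.03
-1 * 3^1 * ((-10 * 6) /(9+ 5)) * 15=1350 /7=192.86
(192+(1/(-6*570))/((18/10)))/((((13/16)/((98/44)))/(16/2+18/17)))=4767.85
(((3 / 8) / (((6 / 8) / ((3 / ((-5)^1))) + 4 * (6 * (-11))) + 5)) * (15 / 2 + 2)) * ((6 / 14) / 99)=-19 / 320628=-0.00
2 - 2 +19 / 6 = 19 / 6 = 3.17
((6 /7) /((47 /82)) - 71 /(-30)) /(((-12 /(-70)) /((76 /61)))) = 724261 /25803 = 28.07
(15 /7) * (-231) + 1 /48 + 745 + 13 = 12625 /48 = 263.02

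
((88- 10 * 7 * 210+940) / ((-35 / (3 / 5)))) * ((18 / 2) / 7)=369144 / 1225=301.34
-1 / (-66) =1 / 66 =0.02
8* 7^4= 19208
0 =0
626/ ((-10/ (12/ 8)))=-93.90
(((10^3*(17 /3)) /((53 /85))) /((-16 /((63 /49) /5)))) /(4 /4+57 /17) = -33.55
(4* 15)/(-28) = -15/7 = -2.14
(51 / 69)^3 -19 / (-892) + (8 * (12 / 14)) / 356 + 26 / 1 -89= -422963494981 / 6761396572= -62.56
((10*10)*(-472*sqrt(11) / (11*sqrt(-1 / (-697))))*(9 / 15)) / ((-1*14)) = 14160*sqrt(7667) / 77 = 16102.20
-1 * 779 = -779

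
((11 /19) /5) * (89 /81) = 979 /7695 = 0.13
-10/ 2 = -5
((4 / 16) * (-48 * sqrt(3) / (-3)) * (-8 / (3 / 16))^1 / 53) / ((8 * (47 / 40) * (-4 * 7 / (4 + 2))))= 1280 * sqrt(3) / 17437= 0.13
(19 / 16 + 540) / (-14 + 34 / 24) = -25977 / 604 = -43.01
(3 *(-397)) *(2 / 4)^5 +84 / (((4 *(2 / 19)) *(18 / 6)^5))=-94343 / 2592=-36.40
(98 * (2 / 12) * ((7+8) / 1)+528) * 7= 5411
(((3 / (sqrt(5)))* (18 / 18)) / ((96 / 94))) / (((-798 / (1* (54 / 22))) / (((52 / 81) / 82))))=-611* sqrt(5) / 43187760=-0.00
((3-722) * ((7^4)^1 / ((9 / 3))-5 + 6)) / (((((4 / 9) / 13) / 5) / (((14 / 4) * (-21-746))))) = 452409147645 / 2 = 226204573822.50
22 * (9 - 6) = 66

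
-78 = -78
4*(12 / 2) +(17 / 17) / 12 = 289 / 12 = 24.08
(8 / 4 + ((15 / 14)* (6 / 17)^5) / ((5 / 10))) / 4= 9997319 / 19877998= 0.50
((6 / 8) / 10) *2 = 3 / 20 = 0.15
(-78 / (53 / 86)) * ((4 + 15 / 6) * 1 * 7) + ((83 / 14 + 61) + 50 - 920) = -4868875 / 742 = -6561.83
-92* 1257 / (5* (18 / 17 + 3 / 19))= -12451004 / 655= -19009.17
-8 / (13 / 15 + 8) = -120 / 133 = -0.90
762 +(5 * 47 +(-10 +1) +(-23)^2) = 1517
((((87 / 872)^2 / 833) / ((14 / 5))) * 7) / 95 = 7569 / 24069195136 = 0.00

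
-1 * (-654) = 654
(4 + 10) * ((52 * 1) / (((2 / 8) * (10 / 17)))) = 24752 / 5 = 4950.40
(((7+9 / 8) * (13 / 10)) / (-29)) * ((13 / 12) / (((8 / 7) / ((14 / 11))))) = -107653 / 244992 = -0.44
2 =2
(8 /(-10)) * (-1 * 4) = 16 /5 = 3.20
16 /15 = 1.07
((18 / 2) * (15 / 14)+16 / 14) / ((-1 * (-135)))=151 / 1890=0.08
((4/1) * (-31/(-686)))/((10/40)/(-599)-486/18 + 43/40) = -1485520/213062339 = -0.01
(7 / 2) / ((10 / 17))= 119 / 20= 5.95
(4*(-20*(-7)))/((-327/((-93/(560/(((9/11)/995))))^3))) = 195458751/44817729354983200000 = 0.00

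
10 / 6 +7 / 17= 106 / 51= 2.08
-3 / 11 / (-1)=3 / 11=0.27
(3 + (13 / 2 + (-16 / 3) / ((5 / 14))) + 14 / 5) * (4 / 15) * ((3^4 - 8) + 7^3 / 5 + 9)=-39658 / 375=-105.75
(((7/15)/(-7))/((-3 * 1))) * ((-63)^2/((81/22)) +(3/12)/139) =599369/25020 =23.96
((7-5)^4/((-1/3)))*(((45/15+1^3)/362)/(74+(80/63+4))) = -3024/451957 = -0.01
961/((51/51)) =961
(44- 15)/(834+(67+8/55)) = 1595/49563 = 0.03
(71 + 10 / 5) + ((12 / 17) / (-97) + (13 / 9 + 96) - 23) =2188115 / 14841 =147.44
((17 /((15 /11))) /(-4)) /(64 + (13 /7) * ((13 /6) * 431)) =-1309 /755270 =-0.00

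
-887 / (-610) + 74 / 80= 2.38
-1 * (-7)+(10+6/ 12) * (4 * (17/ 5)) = 749/ 5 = 149.80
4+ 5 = 9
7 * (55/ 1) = 385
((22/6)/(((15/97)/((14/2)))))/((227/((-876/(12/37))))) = -20173769/10215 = -1974.92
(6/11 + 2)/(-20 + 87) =28/737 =0.04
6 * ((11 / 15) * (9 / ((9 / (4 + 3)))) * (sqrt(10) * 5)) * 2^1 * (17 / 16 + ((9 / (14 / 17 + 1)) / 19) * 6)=1901977 * sqrt(10) / 2356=2552.88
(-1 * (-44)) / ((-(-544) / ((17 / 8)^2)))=187 / 512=0.37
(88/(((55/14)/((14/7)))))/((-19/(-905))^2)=36692320/361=101640.78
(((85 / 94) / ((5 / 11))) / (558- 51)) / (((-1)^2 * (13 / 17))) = 3179 / 619554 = 0.01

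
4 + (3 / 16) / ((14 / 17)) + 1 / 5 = 4959 / 1120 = 4.43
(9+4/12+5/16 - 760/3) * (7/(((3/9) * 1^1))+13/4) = -378203/64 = -5909.42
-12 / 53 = -0.23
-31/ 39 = -0.79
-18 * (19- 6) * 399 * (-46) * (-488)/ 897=-2336544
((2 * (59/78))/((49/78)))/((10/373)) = 22007/245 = 89.82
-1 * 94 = -94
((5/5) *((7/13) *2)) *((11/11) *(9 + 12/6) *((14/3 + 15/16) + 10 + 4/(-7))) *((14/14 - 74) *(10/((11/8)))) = -3687230/39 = -94544.36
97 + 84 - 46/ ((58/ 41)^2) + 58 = 363335/ 1682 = 216.01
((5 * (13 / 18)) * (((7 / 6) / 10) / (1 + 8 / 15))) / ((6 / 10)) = 2275 / 4968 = 0.46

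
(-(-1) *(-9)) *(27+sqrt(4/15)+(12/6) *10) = -423-6 *sqrt(15)/5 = -427.65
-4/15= -0.27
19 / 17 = 1.12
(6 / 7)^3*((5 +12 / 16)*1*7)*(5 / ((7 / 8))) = 49680 / 343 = 144.84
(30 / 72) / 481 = 5 / 5772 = 0.00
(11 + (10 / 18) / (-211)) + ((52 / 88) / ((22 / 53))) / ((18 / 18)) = 11416267 / 919116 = 12.42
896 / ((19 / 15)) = 707.37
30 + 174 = 204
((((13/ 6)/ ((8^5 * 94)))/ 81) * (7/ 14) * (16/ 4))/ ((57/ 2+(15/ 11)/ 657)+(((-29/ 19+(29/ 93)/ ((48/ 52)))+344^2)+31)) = 6148571/ 41912710357259501568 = 0.00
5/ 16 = 0.31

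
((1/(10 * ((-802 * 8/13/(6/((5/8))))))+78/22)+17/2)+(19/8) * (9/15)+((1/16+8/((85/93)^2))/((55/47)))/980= 13.48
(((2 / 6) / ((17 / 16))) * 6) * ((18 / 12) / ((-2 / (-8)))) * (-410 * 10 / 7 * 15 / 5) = -2361600 / 119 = -19845.38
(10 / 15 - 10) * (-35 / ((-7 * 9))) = -5.19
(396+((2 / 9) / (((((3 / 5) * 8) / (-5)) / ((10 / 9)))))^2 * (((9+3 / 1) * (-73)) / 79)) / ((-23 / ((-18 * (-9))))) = -1229244694 / 441531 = -2784.05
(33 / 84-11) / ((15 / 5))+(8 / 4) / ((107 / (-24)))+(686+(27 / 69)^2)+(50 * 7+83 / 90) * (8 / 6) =246067170389 / 213959340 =1150.07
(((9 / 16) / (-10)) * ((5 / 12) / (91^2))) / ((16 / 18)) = -27 / 8479744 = -0.00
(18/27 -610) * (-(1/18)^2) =457/243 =1.88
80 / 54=1.48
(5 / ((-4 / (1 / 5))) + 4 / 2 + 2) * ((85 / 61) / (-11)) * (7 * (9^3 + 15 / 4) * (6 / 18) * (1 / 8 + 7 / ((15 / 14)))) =-464470685 / 85888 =-5407.86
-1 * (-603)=603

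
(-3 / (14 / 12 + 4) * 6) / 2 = -54 / 31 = -1.74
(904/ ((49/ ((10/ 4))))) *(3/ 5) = 27.67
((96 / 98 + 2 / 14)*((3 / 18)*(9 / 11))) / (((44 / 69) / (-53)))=-54855 / 4312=-12.72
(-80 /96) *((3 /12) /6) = -5 /144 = -0.03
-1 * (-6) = 6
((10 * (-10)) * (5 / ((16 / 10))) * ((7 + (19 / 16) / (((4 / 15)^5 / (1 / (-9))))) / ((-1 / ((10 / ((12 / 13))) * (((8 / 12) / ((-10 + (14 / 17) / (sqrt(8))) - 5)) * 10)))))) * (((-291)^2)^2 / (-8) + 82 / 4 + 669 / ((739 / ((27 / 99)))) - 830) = -124949744331446.65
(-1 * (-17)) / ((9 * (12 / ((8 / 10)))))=17 / 135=0.13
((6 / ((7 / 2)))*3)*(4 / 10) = 72 / 35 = 2.06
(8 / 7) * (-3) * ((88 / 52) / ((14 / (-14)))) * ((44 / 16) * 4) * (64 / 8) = 46464 / 91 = 510.59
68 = 68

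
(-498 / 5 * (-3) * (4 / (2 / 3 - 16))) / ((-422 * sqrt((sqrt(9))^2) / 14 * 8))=0.11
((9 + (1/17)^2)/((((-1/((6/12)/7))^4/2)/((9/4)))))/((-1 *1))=-11709/11102224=-0.00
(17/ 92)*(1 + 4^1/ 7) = 187/ 644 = 0.29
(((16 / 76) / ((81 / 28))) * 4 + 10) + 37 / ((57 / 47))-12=44323 / 1539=28.80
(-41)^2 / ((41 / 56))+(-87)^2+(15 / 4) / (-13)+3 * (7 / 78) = 512979 / 52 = 9864.98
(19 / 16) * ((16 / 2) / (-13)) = -19 / 26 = -0.73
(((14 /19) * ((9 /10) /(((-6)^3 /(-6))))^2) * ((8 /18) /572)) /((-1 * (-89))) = 7 /1741053600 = 0.00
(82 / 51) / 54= 41 / 1377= 0.03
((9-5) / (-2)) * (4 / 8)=-1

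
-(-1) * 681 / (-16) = -681 / 16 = -42.56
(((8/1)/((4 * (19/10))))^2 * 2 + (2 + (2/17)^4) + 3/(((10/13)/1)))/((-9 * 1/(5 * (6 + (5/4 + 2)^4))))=-73651558705283/138936181248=-530.11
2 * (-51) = -102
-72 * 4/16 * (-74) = 1332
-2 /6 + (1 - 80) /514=-751 /1542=-0.49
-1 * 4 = -4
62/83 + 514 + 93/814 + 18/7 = 244711501/472934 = 517.43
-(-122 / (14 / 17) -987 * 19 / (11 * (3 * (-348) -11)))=11903114 / 81235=146.53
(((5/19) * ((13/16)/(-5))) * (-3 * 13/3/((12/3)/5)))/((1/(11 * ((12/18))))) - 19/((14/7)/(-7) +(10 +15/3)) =714793/187872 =3.80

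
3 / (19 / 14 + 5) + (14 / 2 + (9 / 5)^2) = 23834 / 2225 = 10.71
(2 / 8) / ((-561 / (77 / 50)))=-7 / 10200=-0.00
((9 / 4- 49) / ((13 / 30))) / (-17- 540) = 2805 / 14482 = 0.19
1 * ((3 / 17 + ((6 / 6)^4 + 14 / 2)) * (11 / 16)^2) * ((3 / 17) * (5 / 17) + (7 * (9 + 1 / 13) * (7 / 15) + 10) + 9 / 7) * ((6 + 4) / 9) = 135977460707 / 772559424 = 176.01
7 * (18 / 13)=126 / 13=9.69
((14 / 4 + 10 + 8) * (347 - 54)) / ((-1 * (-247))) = 12599 / 494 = 25.50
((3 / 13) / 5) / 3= 0.02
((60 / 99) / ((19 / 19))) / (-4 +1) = -20 / 99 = -0.20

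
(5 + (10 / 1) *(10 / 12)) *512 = 20480 / 3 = 6826.67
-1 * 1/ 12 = -0.08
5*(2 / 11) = 10 / 11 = 0.91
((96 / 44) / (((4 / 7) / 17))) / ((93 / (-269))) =-64022 / 341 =-187.75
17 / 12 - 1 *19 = -211 / 12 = -17.58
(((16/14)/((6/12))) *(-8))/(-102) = 64/357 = 0.18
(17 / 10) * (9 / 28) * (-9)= -1377 / 280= -4.92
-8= -8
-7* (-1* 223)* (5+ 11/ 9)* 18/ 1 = 174832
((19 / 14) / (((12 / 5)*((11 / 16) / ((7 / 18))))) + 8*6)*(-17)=-243967 / 297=-821.44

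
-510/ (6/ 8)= -680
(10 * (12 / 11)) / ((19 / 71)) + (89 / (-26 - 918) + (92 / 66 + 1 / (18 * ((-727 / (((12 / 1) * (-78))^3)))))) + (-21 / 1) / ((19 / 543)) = 26724488160995 / 430302576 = 62106.27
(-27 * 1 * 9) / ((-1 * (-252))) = -27 / 28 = -0.96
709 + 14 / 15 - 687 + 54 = 1154 / 15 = 76.93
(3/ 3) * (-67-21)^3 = -681472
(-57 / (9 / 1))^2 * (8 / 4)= 722 / 9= 80.22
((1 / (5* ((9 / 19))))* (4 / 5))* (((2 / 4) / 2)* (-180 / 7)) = -76 / 35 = -2.17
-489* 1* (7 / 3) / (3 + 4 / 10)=-5705 / 17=-335.59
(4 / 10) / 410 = 1 / 1025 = 0.00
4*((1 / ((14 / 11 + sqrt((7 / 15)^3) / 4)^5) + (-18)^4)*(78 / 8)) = 31723651547719798503496172502601192464 / 7748671157409966130239722159351 - 2842045509866556729724560000000*sqrt(105) / 7748671157409966130239722159351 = 4094072.62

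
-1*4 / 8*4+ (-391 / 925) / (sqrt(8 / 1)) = -2-391*sqrt(2) / 3700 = -2.15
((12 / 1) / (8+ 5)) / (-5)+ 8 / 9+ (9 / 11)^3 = 1.25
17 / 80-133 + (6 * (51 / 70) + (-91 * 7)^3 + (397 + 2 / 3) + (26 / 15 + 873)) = -144745277049 / 560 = -258473709.02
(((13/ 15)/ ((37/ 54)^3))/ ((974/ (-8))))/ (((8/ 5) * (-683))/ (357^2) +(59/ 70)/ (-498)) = 115488272285568/ 53581855385309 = 2.16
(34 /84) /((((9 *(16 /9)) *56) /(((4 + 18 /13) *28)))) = 85 /1248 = 0.07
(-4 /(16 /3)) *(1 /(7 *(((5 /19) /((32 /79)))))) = -456 /2765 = -0.16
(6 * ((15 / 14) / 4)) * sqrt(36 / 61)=1.23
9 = 9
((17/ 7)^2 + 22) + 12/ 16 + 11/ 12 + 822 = 125180/ 147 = 851.56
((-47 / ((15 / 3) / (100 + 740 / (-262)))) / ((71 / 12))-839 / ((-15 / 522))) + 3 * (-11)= 1349101401 / 46505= 29009.81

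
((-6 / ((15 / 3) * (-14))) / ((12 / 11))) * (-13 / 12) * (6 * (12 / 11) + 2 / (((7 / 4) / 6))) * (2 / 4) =-559 / 980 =-0.57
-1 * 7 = -7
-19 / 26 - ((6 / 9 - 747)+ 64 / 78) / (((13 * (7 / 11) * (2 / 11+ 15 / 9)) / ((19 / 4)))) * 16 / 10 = 53369271 / 144326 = 369.78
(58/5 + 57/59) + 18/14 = 28604/2065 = 13.85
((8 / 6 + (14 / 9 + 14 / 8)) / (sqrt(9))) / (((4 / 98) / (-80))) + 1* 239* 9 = -879.74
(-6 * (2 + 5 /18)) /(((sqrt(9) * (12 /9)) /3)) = -41 /4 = -10.25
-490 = -490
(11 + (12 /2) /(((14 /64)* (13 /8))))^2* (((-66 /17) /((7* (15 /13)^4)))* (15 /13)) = -1840801534 /6559875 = -280.62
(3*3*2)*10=180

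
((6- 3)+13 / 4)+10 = 65 / 4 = 16.25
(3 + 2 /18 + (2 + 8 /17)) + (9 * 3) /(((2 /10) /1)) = 21509 /153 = 140.58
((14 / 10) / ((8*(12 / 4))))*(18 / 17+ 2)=91 / 510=0.18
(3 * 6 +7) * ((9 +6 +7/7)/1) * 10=4000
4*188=752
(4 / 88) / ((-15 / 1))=-1 / 330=-0.00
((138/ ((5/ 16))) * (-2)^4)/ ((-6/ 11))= -64768/ 5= -12953.60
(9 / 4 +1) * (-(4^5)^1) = -3328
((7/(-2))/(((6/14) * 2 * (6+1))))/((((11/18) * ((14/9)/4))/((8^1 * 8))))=-1728/11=-157.09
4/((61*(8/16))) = 8/61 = 0.13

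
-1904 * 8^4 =-7798784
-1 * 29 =-29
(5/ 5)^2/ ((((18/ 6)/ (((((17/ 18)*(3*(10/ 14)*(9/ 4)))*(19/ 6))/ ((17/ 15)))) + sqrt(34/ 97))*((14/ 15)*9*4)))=-230375/ 9681723 + 1128125*sqrt(3298)/ 1084352976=0.04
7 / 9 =0.78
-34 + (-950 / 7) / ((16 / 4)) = -951 / 14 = -67.93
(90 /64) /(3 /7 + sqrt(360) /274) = 656915 /194976-33565*sqrt(10) /194976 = 2.82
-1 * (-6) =6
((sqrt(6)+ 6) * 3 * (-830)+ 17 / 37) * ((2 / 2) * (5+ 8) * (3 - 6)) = 820512.03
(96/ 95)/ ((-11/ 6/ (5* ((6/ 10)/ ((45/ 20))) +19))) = -11712/ 1045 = -11.21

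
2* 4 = 8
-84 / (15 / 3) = -84 / 5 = -16.80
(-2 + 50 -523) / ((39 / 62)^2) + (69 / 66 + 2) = -40067893 / 33462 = -1197.41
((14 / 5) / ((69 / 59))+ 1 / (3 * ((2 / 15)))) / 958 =3377 / 661020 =0.01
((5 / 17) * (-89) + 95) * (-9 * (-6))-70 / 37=2336470 / 629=3714.58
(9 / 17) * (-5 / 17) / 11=-45 / 3179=-0.01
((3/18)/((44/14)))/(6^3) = 7/28512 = 0.00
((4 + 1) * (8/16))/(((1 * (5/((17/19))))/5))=85/38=2.24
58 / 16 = 29 / 8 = 3.62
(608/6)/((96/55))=1045/18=58.06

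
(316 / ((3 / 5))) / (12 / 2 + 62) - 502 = -494.25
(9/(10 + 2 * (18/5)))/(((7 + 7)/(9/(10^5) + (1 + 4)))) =4500081/24080000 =0.19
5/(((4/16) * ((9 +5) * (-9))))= -10/63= -0.16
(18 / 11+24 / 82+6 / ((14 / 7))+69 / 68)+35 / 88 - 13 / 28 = 2523385 / 429352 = 5.88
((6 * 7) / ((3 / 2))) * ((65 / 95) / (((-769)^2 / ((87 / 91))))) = 348 / 11235859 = 0.00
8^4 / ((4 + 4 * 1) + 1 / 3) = 12288 / 25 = 491.52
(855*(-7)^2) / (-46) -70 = -45115 / 46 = -980.76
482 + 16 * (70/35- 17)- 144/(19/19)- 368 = -270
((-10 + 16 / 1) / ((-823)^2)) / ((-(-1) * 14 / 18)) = 54 / 4741303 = 0.00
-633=-633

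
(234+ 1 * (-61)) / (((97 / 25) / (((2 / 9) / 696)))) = 4325 / 303804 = 0.01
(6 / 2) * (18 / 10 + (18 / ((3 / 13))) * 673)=787437 / 5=157487.40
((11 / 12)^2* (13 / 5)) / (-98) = -1573 / 70560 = -0.02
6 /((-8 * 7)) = -3 /28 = -0.11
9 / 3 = 3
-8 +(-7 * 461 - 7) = -3242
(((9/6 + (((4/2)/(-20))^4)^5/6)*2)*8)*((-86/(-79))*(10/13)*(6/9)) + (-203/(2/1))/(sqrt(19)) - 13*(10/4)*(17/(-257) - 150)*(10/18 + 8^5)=118636828422141406250000000011051/742328437500000000000000 - 203*sqrt(19)/38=159817144.47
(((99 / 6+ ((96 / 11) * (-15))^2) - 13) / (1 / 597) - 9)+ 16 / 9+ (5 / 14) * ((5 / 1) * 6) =10232995.47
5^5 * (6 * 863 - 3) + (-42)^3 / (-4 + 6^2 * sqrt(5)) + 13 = 3266712115 / 202 - 83349 * sqrt(5) / 202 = 16170919.51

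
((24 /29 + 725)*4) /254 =42098 /3683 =11.43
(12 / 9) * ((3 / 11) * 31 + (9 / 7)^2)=13.48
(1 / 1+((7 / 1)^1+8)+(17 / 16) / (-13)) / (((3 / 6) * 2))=3311 / 208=15.92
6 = 6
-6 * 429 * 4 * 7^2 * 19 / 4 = -2396394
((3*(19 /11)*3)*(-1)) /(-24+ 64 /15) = 0.79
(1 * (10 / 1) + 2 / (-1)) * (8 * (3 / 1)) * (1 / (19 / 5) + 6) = 22848 / 19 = 1202.53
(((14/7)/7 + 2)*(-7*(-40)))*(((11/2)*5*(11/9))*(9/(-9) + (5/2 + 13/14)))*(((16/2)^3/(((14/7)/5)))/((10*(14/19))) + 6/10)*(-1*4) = -16063688960/441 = -36425598.55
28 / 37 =0.76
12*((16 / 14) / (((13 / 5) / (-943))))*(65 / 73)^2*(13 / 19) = -1912404000 / 708757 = -2698.25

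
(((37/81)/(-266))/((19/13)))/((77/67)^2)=-2159209/2427178446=-0.00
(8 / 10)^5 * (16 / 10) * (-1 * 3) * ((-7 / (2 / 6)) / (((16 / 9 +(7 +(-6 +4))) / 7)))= 34.11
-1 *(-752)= 752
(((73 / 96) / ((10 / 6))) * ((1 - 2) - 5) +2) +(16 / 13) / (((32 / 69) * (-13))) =-12731 / 13520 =-0.94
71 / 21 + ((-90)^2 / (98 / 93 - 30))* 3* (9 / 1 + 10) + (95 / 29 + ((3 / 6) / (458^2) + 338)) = -2683328657711719 / 171946487496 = -15605.60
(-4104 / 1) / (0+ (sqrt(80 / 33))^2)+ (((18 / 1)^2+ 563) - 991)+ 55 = -1741.90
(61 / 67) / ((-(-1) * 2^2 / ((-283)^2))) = 4885429 / 268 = 18229.21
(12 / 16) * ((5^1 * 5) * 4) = 75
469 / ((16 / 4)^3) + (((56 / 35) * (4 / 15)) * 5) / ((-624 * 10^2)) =6859093 / 936000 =7.33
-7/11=-0.64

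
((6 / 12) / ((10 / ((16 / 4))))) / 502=1 / 2510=0.00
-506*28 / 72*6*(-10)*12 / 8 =17710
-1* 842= -842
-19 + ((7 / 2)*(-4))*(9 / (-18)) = -12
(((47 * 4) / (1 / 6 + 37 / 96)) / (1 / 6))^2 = 11726290944 / 2809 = 4174542.88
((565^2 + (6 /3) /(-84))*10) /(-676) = -4722.26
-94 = -94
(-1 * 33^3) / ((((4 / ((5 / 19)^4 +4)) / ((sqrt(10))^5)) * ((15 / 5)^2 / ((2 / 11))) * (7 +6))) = -9472648350 * sqrt(10) / 1694173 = -17681.28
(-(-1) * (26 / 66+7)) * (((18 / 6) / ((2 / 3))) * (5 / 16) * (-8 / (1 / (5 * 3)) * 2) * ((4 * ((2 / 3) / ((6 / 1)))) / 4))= -3050 / 11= -277.27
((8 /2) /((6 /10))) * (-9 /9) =-6.67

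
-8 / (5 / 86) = -688 / 5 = -137.60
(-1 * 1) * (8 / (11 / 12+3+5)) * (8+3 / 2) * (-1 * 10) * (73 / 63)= 221920 / 2247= 98.76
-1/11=-0.09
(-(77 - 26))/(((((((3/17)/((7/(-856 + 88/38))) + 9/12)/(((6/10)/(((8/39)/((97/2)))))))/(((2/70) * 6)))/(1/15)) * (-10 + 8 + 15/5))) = 20772453/5218250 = 3.98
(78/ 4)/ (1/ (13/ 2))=507/ 4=126.75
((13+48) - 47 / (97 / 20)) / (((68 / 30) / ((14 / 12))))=174195 / 6596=26.41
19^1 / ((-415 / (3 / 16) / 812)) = -11571 / 1660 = -6.97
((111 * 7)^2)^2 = 364488705441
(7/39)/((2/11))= 77/78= 0.99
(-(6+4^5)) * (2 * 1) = -2060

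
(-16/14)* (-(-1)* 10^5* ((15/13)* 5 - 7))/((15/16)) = 40960000/273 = 150036.63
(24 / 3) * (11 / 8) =11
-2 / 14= -0.14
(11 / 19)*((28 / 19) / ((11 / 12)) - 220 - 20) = -49824 / 361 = -138.02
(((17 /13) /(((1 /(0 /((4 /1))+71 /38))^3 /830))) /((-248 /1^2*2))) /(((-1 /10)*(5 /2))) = 2525062105 /44226832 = 57.09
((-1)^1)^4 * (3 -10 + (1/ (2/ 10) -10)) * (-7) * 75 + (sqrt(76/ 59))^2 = 371776/ 59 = 6301.29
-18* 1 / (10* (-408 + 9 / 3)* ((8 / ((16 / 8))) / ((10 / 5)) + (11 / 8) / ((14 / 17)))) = 112 / 92475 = 0.00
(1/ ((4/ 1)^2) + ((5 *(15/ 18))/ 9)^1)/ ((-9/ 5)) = -1135/ 3888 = -0.29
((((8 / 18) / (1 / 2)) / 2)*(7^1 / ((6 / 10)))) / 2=70 / 27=2.59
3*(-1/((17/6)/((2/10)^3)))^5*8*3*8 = -4478976/43330596923828125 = -0.00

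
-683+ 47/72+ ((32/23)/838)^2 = -4562697120769/6686767368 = -682.35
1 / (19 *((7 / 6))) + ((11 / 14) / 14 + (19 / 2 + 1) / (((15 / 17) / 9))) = 1996087 / 18620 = 107.20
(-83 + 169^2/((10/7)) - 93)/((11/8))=792668/55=14412.15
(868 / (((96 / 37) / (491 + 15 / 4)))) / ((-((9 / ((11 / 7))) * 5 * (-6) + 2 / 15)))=873916505 / 906496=964.06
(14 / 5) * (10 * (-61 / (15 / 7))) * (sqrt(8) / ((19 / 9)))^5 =-30122233344 * sqrt(2) / 12380495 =-3440.84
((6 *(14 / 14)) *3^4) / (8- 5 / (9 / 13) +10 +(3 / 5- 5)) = 21870 / 287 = 76.20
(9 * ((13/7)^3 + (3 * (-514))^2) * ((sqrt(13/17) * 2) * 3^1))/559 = 200862.60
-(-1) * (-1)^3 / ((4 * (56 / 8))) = -1 / 28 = -0.04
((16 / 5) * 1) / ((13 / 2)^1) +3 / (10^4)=64039 / 130000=0.49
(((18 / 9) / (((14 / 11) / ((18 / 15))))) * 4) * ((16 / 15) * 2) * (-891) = -2509056 / 175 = -14337.46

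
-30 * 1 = -30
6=6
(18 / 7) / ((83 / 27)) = 486 / 581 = 0.84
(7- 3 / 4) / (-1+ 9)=25 / 32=0.78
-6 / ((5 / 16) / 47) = -902.40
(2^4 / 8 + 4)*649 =3894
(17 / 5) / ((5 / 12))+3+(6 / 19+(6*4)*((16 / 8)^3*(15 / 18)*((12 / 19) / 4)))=17451 / 475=36.74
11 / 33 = 1 / 3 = 0.33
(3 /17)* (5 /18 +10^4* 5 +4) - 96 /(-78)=11702633 /1326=8825.52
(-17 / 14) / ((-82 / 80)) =340 / 287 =1.18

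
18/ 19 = 0.95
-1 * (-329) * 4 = 1316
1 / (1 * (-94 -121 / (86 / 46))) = -43 / 6825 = -0.01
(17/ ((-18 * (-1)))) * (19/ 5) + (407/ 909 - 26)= -22183/ 1010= -21.96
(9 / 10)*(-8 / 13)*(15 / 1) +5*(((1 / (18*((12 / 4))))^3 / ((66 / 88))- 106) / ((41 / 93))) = -25398862453 / 20982078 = -1210.50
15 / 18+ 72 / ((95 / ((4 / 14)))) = 4189 / 3990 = 1.05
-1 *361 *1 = -361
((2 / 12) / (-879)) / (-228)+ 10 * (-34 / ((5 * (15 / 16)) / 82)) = -35759913979 / 6012360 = -5947.73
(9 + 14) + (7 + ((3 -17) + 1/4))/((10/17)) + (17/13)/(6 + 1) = 42631/3640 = 11.71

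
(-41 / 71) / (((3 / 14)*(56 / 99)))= -1353 / 284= -4.76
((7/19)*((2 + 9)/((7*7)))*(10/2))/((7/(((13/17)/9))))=715/142443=0.01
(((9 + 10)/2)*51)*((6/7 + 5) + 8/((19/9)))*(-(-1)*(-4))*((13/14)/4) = -850629/196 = -4339.94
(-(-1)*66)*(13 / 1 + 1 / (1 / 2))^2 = 14850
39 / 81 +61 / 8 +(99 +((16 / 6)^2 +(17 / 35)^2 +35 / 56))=15224887 / 132300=115.08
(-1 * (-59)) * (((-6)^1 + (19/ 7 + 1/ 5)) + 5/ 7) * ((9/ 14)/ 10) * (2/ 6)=-14691/ 4900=-3.00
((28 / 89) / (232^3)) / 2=7 / 555678976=0.00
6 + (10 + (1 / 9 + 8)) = 217 / 9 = 24.11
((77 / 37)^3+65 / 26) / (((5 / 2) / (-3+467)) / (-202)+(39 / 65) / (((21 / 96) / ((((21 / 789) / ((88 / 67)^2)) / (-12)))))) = -17394113198188320 / 5368297280419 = -3240.15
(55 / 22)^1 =5 / 2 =2.50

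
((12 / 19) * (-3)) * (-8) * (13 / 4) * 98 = 91728 / 19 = 4827.79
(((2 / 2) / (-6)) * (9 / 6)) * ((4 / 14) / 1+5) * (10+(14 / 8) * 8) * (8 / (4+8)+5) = -179.71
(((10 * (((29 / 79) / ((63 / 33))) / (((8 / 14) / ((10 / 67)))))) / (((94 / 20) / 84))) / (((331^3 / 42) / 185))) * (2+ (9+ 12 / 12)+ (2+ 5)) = 329657790000 / 9021603444761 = 0.04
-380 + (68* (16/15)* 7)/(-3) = -24716/45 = -549.24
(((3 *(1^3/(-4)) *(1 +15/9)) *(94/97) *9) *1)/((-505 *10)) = 846/244925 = 0.00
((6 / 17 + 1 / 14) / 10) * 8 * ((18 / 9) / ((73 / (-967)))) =-8.99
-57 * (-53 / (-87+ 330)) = 1007 / 81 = 12.43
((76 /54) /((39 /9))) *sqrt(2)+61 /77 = 38 *sqrt(2) /117+61 /77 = 1.25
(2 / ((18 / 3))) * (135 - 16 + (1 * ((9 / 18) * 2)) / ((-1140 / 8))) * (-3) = -33913 / 285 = -118.99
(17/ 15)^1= 17/ 15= 1.13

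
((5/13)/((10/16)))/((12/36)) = 24/13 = 1.85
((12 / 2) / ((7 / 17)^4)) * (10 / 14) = 2505630 / 16807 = 149.08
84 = 84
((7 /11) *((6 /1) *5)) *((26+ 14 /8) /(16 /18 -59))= -104895 /11506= -9.12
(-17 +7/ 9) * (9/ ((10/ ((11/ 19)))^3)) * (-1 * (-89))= -2.52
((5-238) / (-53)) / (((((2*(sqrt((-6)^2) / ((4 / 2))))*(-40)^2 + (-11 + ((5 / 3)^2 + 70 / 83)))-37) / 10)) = 1740510 / 378316597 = 0.00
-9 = -9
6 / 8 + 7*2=59 / 4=14.75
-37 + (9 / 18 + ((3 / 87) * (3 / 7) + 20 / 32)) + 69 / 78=-738405 / 21112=-34.98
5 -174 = -169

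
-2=-2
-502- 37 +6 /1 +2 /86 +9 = -22531 /43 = -523.98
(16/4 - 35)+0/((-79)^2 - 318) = -31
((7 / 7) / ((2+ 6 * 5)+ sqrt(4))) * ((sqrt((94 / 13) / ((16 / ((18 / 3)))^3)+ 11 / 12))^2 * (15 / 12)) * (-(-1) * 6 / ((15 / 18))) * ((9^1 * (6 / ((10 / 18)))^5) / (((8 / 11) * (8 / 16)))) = 55226403286461 / 44200000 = 1249466.14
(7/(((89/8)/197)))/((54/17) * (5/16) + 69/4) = 1500352/220809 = 6.79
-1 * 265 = -265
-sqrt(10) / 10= -0.32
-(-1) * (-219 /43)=-219 /43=-5.09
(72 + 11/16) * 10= 5815/8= 726.88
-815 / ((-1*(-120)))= -163 / 24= -6.79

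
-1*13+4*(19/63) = -743/63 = -11.79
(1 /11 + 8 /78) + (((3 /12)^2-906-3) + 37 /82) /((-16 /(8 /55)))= 8.45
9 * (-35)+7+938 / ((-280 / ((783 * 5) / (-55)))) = -15299 / 220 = -69.54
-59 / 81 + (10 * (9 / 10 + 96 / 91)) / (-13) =-213896 / 95823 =-2.23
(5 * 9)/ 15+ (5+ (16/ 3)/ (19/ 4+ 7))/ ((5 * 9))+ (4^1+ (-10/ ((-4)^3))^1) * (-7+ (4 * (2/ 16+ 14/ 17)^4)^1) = -12.52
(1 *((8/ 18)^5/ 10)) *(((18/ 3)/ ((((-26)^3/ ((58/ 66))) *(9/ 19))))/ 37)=-70528/ 2376016909695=-0.00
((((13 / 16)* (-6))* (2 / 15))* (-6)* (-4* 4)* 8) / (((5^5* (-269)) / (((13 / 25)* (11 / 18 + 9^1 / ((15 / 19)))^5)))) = 498936378071617538 / 6463289794921875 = 77.20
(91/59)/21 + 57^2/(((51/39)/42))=313990079/3009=104350.31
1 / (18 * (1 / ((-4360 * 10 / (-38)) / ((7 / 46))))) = 501400 / 1197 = 418.88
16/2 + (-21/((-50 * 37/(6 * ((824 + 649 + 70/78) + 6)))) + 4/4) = 1320261/12025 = 109.79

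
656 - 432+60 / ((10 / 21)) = 350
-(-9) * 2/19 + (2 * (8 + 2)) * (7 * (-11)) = -29242/19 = -1539.05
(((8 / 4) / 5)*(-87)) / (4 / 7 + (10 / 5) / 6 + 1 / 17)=-36.12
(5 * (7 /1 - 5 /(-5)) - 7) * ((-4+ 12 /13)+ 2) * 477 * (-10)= 2203740 /13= 169518.46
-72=-72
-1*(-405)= 405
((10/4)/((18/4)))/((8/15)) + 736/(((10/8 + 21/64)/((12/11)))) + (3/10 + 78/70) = 511.23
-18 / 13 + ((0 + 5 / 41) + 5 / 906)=-607073 / 482898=-1.26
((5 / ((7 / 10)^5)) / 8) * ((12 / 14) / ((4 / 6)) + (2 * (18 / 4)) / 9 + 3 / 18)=3218750 / 352947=9.12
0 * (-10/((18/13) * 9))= 0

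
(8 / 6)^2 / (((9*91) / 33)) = 176 / 2457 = 0.07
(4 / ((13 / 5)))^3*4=32000 / 2197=14.57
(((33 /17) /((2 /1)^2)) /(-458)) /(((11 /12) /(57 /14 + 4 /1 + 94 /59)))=-71847 /6431236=-0.01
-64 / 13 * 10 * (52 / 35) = -512 / 7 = -73.14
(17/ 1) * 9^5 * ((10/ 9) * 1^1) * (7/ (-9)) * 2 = -1735020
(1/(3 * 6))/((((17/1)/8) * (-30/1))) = -2/2295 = -0.00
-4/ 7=-0.57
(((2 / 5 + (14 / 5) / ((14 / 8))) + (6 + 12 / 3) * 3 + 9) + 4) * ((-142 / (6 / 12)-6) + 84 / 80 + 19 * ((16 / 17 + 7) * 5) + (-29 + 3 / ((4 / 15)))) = 684999 / 34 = 20147.03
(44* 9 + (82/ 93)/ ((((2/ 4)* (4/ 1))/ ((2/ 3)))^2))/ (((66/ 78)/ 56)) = 241356752/ 9207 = 26214.48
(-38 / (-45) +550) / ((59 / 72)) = 198304 / 295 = 672.22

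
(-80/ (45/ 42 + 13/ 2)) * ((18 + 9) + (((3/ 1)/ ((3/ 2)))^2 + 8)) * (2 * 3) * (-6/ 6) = 131040/ 53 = 2472.45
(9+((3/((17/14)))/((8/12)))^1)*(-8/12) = -144/17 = -8.47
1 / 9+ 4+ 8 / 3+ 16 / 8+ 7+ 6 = 196 / 9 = 21.78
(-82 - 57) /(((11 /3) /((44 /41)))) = -1668 /41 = -40.68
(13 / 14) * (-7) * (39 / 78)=-13 / 4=-3.25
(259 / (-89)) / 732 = -259 / 65148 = -0.00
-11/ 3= -3.67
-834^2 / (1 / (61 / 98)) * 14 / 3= -2020424.57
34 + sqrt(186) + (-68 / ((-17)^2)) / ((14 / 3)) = sqrt(186) + 4040 / 119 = 47.59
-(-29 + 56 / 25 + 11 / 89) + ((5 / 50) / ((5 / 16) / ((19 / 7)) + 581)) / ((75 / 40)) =31409725106 / 1179198825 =26.64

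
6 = 6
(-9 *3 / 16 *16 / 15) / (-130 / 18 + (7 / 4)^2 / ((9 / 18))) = 648 / 395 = 1.64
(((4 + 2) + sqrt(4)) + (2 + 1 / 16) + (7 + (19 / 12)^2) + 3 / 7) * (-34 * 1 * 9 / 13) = -171343 / 364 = -470.72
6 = 6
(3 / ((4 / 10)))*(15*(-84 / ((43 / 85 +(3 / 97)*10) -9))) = 38957625 / 33742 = 1154.57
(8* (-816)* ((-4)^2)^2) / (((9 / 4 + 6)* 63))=-2228224 / 693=-3215.33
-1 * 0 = 0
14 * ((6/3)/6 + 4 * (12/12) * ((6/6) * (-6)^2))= 6062/3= 2020.67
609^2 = 370881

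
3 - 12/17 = 39/17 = 2.29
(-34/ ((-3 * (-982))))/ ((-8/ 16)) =34/ 1473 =0.02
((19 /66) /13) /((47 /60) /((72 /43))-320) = -13680 /197394197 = -0.00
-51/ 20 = -2.55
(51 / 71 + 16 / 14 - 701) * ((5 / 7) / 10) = -173736 / 3479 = -49.94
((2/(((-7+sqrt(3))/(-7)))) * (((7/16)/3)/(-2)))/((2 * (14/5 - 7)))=0.02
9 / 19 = 0.47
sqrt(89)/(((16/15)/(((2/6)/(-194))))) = -5 * sqrt(89)/3104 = -0.02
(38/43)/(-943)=-38/40549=-0.00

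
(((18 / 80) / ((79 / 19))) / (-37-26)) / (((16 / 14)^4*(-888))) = 6517 / 11493703680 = 0.00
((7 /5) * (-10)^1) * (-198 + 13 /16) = 22085 /8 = 2760.62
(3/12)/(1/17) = 17/4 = 4.25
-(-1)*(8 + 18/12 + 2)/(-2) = -23/4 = -5.75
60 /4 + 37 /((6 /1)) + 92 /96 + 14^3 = 22129 /8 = 2766.12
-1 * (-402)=402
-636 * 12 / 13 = -7632 / 13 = -587.08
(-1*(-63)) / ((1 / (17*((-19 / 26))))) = -20349 / 26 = -782.65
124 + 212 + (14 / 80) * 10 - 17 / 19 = 336.86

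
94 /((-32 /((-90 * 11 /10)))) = 4653 /16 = 290.81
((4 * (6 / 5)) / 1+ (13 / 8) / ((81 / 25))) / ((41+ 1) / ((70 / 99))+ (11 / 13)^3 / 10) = 37737869 / 423257076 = 0.09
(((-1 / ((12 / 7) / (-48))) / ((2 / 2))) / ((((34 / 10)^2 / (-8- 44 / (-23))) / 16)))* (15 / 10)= -353.84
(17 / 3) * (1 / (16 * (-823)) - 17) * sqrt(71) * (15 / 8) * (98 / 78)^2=-2402.55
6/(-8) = -3/4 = -0.75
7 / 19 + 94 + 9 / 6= 3643 / 38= 95.87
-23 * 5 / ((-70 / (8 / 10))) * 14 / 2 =9.20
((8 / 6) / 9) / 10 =2 / 135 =0.01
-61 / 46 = -1.33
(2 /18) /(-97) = -1 /873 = -0.00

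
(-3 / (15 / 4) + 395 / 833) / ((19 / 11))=-14927 / 79135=-0.19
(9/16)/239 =9/3824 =0.00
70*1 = 70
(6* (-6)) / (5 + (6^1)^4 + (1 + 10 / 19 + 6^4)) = -171 / 12343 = -0.01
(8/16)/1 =1/2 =0.50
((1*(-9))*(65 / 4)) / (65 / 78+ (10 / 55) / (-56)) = -10395 / 59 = -176.19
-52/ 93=-0.56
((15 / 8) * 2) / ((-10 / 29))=-87 / 8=-10.88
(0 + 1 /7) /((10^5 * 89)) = 1 /62300000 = 0.00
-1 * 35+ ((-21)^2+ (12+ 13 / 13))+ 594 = 1013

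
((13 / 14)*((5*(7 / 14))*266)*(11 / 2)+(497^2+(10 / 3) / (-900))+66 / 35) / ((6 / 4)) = 946538959 / 5670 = 166938.09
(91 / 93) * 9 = 273 / 31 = 8.81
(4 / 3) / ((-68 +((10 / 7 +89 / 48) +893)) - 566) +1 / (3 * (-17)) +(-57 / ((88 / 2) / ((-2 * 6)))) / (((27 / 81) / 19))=43806949250 / 49439247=886.08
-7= -7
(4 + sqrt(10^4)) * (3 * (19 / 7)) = 5928 / 7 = 846.86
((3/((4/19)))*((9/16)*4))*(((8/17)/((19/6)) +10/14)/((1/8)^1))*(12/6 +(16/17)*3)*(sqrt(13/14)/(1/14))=2159757*sqrt(182)/2023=14402.73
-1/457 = -0.00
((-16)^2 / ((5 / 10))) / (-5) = -512 / 5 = -102.40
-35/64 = -0.55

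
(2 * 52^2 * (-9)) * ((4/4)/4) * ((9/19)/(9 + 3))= -9126/19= -480.32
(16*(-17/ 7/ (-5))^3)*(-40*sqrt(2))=-628864*sqrt(2)/ 8575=-103.71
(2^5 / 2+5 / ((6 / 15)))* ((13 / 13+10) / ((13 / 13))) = 627 / 2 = 313.50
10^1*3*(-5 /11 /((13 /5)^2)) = -3750 /1859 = -2.02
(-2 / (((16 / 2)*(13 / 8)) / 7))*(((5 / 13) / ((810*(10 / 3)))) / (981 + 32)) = -7 / 46223190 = -0.00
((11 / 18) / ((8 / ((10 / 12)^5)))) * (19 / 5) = 130625 / 1119744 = 0.12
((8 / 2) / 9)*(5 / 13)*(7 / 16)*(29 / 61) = 0.04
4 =4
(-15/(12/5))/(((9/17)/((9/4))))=-26.56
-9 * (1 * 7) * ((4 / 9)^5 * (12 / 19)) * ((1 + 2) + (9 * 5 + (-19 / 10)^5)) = -2082215296 / 129853125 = -16.04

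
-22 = -22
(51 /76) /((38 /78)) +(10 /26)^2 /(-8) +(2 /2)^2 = 1151329 /488072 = 2.36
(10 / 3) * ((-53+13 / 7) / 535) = -716 / 2247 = -0.32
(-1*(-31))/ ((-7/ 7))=-31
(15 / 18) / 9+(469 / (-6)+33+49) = 106 / 27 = 3.93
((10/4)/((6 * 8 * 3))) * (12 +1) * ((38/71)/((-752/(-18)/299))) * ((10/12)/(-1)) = -0.72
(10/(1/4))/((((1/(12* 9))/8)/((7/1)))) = 241920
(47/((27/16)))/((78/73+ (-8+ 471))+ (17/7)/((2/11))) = 768544/13174083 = 0.06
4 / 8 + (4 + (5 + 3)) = 25 / 2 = 12.50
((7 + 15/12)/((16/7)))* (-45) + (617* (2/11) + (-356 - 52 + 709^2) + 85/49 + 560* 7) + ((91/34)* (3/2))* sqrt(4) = 296824036983/586432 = 506152.52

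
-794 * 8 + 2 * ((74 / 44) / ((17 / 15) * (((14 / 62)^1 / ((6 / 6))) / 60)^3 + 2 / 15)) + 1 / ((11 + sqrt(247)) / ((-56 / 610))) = -2458587920453234738 / 388601129907045 - 2 * sqrt(247) / 2745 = -6326.78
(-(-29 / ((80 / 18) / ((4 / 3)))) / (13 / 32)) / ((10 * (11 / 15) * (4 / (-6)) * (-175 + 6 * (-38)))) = 3132 / 288145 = 0.01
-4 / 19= -0.21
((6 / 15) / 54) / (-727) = -1 / 98145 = -0.00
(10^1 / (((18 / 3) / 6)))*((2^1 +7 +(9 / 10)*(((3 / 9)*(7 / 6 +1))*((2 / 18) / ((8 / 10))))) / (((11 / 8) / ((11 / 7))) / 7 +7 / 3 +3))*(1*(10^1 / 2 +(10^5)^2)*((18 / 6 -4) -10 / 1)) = -239983333453325 / 131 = -1831933843155.15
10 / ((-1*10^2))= -1 / 10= -0.10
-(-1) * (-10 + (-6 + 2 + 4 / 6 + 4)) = -28 / 3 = -9.33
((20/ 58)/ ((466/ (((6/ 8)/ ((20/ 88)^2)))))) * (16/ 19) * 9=52272/ 641915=0.08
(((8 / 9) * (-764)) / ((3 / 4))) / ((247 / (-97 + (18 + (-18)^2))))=-5989760 / 6669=-898.15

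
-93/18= -31/6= -5.17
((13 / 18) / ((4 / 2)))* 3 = 13 / 12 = 1.08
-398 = -398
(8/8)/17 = 1/17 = 0.06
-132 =-132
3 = 3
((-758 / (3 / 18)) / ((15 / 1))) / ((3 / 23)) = -2324.53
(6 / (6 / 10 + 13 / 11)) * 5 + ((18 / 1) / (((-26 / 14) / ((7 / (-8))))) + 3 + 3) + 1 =82345 / 2548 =32.32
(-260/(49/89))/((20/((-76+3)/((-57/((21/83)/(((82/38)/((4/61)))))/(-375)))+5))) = -314027155/10171567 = -30.87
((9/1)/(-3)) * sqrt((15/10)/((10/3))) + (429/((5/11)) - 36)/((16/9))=40851/80 - 9 * sqrt(5)/10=508.63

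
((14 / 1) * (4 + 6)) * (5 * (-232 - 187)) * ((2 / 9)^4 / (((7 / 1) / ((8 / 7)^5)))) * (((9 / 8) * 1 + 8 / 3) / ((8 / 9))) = -4462182400 / 5250987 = -849.78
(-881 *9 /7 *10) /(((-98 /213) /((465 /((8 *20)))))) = 785327805 /10976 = 71549.54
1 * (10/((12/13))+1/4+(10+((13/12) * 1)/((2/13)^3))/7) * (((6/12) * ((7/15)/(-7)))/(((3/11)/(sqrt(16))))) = -135553/5040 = -26.90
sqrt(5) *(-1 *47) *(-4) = 188 *sqrt(5) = 420.38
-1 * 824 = -824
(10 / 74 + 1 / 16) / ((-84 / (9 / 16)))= -351 / 265216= -0.00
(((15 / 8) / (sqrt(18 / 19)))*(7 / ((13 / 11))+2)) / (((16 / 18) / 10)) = 23175*sqrt(38) / 832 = 171.71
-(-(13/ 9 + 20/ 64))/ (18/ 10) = 1265/ 1296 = 0.98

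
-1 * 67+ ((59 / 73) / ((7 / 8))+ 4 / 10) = -167803 / 2555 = -65.68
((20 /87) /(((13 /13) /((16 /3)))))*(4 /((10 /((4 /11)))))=512 /2871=0.18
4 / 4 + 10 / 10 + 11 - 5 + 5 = 13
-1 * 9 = -9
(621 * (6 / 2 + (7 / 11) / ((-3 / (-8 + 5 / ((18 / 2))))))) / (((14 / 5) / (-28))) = -312800 / 11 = -28436.36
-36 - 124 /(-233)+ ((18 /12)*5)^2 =19369 /932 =20.78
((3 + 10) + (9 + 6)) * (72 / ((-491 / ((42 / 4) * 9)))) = -388.01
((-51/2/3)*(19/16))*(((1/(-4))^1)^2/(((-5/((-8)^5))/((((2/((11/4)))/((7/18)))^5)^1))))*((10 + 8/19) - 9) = -1818884491444224/13533920785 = -134394.50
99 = 99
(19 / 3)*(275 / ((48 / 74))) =193325 / 72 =2685.07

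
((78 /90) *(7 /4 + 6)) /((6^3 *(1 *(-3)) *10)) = -403 /388800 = -0.00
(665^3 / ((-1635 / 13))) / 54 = -764607025 / 17658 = -43300.88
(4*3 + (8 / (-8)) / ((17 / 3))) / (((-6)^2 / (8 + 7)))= 335 / 68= 4.93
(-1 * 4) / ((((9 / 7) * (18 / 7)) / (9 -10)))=98 / 81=1.21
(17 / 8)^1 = 17 / 8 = 2.12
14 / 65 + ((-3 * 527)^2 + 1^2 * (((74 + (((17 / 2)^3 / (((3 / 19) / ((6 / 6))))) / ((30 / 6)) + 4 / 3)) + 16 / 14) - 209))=9100751963 / 3640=2500206.58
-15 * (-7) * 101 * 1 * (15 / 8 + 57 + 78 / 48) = 1283205 / 2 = 641602.50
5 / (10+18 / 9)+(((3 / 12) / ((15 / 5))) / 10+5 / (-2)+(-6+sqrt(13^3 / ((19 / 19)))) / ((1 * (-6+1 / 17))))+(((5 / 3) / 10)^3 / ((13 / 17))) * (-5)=-221 * sqrt(13) / 101- 776639 / 709020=-8.98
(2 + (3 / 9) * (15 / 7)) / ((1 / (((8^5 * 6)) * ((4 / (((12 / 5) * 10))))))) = 622592 / 7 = 88941.71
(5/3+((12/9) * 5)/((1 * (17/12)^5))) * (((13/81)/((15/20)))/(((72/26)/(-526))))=-115.23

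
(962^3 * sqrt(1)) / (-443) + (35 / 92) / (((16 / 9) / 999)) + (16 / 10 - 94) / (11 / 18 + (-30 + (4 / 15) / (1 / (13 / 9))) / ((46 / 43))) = -31470587118409025 / 15661389632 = -2009437.72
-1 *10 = -10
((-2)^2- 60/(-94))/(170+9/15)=1090/40091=0.03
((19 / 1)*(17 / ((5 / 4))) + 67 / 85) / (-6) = -22031 / 510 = -43.20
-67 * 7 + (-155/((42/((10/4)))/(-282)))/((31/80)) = 43717/7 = 6245.29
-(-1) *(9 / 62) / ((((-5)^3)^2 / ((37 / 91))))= 333 / 88156250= 0.00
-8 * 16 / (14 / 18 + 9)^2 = -162 / 121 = -1.34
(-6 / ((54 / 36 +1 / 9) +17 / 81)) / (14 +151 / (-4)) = 3888 / 28025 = 0.14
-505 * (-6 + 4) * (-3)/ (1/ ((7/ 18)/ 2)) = -589.17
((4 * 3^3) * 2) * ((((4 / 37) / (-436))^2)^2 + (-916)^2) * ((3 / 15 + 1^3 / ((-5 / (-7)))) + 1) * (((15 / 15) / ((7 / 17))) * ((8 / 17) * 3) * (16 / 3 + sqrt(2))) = 10901271593.43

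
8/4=2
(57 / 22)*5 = 285 / 22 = 12.95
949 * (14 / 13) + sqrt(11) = sqrt(11) + 1022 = 1025.32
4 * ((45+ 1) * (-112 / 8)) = -2576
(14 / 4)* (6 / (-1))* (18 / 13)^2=-6804 / 169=-40.26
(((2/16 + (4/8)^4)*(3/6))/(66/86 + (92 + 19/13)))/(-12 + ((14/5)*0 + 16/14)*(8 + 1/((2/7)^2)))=301/3371136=0.00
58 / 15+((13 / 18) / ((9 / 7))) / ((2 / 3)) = 2543 / 540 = 4.71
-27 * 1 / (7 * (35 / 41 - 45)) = 1107 / 12670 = 0.09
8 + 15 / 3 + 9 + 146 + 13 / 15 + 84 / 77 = 28043 / 165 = 169.96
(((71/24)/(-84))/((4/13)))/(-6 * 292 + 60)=923/13644288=0.00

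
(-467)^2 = 218089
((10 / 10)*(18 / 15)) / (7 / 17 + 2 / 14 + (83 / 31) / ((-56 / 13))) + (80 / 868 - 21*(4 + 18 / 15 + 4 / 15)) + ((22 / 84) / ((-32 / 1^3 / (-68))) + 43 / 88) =-148890442997 / 1131438000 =-131.59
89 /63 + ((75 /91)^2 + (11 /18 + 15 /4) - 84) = -7705993 /99372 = -77.55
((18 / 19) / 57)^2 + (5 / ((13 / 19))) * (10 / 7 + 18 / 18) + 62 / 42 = 683934436 / 35577633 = 19.22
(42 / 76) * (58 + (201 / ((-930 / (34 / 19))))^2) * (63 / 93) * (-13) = -2891339776143 / 10216823450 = -283.00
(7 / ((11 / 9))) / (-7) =-9 / 11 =-0.82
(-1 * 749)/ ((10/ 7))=-5243/ 10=-524.30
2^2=4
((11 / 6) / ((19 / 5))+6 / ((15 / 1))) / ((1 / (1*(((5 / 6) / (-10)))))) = -503 / 6840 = -0.07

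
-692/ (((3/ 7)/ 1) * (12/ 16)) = -19376/ 9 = -2152.89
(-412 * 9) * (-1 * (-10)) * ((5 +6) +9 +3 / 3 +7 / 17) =-13497120 / 17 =-793948.24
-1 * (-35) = 35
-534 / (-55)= 534 / 55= 9.71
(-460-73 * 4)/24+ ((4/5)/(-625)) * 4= -293798/9375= -31.34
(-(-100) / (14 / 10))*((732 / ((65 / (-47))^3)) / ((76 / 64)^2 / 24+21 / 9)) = -207526395904 / 25113907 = -8263.41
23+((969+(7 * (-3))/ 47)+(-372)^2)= 6550651/ 47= 139375.55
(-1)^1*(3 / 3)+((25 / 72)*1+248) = 17809 / 72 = 247.35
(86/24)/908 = 43/10896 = 0.00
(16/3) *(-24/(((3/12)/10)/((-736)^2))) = -2773483520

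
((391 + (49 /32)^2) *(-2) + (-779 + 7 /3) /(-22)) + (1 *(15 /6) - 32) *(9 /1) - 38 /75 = -143248947 /140800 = -1017.39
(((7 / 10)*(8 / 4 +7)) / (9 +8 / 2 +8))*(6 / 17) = 9 / 85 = 0.11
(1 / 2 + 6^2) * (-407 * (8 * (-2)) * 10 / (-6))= -396146.67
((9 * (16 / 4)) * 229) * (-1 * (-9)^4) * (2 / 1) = -108177768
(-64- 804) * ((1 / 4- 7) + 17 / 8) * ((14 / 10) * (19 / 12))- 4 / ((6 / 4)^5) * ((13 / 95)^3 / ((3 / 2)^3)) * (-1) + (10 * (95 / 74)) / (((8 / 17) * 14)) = 207485408962254907 / 23310983682000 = 8900.76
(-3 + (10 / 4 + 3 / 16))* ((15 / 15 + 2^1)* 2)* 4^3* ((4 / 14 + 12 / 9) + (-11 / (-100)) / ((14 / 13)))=-7229 / 35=-206.54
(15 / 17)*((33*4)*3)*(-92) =-546480 / 17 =-32145.88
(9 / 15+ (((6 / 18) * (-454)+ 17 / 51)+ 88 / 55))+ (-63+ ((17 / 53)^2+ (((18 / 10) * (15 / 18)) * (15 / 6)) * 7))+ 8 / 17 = -176663683 / 955060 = -184.98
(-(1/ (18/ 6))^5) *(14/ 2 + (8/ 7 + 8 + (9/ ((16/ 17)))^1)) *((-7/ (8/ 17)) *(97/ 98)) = 4747471/ 3048192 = 1.56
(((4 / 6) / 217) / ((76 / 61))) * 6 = 61 / 4123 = 0.01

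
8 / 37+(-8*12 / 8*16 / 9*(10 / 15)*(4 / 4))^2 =606856 / 2997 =202.49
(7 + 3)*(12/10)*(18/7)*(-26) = -5616/7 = -802.29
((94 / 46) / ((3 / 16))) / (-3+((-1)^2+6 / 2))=752 / 69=10.90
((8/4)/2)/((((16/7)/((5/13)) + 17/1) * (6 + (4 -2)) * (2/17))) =595/12848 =0.05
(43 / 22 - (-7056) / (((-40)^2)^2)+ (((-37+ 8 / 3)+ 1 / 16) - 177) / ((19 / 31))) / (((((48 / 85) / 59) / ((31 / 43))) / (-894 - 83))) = 1044526148771318473 / 41412096000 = 25222730.79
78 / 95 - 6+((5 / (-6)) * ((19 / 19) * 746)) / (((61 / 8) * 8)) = -267211 / 17385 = -15.37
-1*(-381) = 381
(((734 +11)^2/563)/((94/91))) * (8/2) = 101014550/26461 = 3817.49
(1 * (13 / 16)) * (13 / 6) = 1.76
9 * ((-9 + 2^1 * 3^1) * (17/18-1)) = 3/2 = 1.50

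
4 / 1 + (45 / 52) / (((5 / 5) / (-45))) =-1817 / 52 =-34.94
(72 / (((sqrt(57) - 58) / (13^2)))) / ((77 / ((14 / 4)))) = -352872 / 36377 - 6084* sqrt(57) / 36377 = -10.96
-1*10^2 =-100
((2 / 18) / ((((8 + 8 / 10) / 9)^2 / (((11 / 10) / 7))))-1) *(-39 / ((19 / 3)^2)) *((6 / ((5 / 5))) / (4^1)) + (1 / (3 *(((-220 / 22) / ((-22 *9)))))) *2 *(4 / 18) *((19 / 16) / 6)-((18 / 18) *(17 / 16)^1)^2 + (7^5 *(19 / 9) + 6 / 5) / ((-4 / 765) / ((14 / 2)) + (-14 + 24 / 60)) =-475191646885871 / 182205999360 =-2607.99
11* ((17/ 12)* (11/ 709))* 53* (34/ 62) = 1853357/ 263748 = 7.03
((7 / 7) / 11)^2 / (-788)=-1 / 95348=-0.00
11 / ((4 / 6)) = 33 / 2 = 16.50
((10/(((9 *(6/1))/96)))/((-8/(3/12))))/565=-1/1017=-0.00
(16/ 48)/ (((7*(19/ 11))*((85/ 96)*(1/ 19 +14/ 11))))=3872/ 164815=0.02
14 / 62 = 7 / 31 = 0.23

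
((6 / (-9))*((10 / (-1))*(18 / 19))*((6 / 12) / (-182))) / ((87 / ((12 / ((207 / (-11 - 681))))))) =27680 / 3459729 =0.01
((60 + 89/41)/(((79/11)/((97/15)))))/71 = 0.79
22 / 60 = 11 / 30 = 0.37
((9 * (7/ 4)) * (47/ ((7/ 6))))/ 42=423/ 28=15.11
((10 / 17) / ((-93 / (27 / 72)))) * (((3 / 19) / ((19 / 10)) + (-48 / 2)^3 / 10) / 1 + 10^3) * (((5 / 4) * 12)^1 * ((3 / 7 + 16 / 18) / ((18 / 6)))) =5.97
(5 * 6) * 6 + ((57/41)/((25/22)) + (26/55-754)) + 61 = -5764951/11275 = -511.30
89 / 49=1.82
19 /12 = 1.58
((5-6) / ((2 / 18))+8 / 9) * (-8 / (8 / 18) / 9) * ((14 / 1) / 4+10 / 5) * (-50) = -40150 / 9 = -4461.11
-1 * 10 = -10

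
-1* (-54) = 54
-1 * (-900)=900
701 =701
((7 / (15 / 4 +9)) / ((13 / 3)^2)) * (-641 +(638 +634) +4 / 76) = 1007160 / 54587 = 18.45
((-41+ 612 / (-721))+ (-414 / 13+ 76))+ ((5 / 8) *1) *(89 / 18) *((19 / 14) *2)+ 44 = 73819693 / 1349712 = 54.69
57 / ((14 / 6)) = 171 / 7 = 24.43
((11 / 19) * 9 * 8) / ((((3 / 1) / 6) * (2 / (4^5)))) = 811008 / 19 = 42684.63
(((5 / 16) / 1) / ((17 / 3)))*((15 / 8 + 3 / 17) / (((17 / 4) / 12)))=12555 / 39304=0.32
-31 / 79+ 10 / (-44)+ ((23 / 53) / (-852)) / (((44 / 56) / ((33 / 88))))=-32434727 / 52320752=-0.62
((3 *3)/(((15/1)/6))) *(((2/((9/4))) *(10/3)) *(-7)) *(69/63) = -736/9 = -81.78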